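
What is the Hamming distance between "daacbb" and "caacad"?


Comparing "daacbb" and "caacad" position by position:
  Position 0: 'd' vs 'c' => differ
  Position 1: 'a' vs 'a' => same
  Position 2: 'a' vs 'a' => same
  Position 3: 'c' vs 'c' => same
  Position 4: 'b' vs 'a' => differ
  Position 5: 'b' vs 'd' => differ
Total differences (Hamming distance): 3

3


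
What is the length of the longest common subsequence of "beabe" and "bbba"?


LCS of "beabe" and "bbba"
DP table:
           b    b    b    a
      0    0    0    0    0
  b   0    1    1    1    1
  e   0    1    1    1    1
  a   0    1    1    1    2
  b   0    1    2    2    2
  e   0    1    2    2    2
LCS length = dp[5][4] = 2

2


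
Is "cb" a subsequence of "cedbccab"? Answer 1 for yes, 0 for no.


Check if "cb" is a subsequence of "cedbccab"
Greedy scan:
  Position 0 ('c'): matches sub[0] = 'c'
  Position 1 ('e'): no match needed
  Position 2 ('d'): no match needed
  Position 3 ('b'): matches sub[1] = 'b'
  Position 4 ('c'): no match needed
  Position 5 ('c'): no match needed
  Position 6 ('a'): no match needed
  Position 7 ('b'): no match needed
All 2 characters matched => is a subsequence

1


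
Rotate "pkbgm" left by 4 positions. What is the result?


Input: "pkbgm", rotate left by 4
First 4 characters: "pkbg"
Remaining characters: "m"
Concatenate remaining + first: "m" + "pkbg" = "mpkbg"

mpkbg


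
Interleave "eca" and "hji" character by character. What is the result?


Interleaving "eca" and "hji":
  Position 0: 'e' from first, 'h' from second => "eh"
  Position 1: 'c' from first, 'j' from second => "cj"
  Position 2: 'a' from first, 'i' from second => "ai"
Result: ehcjai

ehcjai


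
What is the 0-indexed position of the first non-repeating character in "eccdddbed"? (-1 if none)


Input: eccdddbed
Character frequencies:
  'b': 1
  'c': 2
  'd': 4
  'e': 2
Scanning left to right for freq == 1:
  Position 0 ('e'): freq=2, skip
  Position 1 ('c'): freq=2, skip
  Position 2 ('c'): freq=2, skip
  Position 3 ('d'): freq=4, skip
  Position 4 ('d'): freq=4, skip
  Position 5 ('d'): freq=4, skip
  Position 6 ('b'): unique! => answer = 6

6


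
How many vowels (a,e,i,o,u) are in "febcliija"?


Input: febcliija
Checking each character:
  'f' at position 0: consonant
  'e' at position 1: vowel (running total: 1)
  'b' at position 2: consonant
  'c' at position 3: consonant
  'l' at position 4: consonant
  'i' at position 5: vowel (running total: 2)
  'i' at position 6: vowel (running total: 3)
  'j' at position 7: consonant
  'a' at position 8: vowel (running total: 4)
Total vowels: 4

4


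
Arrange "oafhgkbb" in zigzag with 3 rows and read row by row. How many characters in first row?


Zigzag "oafhgkbb" into 3 rows:
Placing characters:
  'o' => row 0
  'a' => row 1
  'f' => row 2
  'h' => row 1
  'g' => row 0
  'k' => row 1
  'b' => row 2
  'b' => row 1
Rows:
  Row 0: "og"
  Row 1: "ahkb"
  Row 2: "fb"
First row length: 2

2


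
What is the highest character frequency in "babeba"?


Input: babeba
Character counts:
  'a': 2
  'b': 3
  'e': 1
Maximum frequency: 3

3


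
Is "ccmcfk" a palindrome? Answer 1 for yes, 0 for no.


Input: ccmcfk
Reversed: kfcmcc
  Compare pos 0 ('c') with pos 5 ('k'): MISMATCH
  Compare pos 1 ('c') with pos 4 ('f'): MISMATCH
  Compare pos 2 ('m') with pos 3 ('c'): MISMATCH
Result: not a palindrome

0


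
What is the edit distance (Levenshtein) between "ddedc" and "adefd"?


Computing edit distance: "ddedc" -> "adefd"
DP table:
           a    d    e    f    d
      0    1    2    3    4    5
  d   1    1    1    2    3    4
  d   2    2    1    2    3    3
  e   3    3    2    1    2    3
  d   4    4    3    2    2    2
  c   5    5    4    3    3    3
Edit distance = dp[5][5] = 3

3


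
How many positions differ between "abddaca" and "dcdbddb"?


Comparing "abddaca" and "dcdbddb" position by position:
  Position 0: 'a' vs 'd' => DIFFER
  Position 1: 'b' vs 'c' => DIFFER
  Position 2: 'd' vs 'd' => same
  Position 3: 'd' vs 'b' => DIFFER
  Position 4: 'a' vs 'd' => DIFFER
  Position 5: 'c' vs 'd' => DIFFER
  Position 6: 'a' vs 'b' => DIFFER
Positions that differ: 6

6


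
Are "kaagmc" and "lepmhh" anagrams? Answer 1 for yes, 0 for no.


Strings: "kaagmc", "lepmhh"
Sorted first:  aacgkm
Sorted second: ehhlmp
Differ at position 0: 'a' vs 'e' => not anagrams

0


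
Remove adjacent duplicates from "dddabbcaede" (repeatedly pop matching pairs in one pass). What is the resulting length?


Input: dddabbcaede
Stack-based adjacent duplicate removal:
  Read 'd': push. Stack: d
  Read 'd': matches stack top 'd' => pop. Stack: (empty)
  Read 'd': push. Stack: d
  Read 'a': push. Stack: da
  Read 'b': push. Stack: dab
  Read 'b': matches stack top 'b' => pop. Stack: da
  Read 'c': push. Stack: dac
  Read 'a': push. Stack: daca
  Read 'e': push. Stack: dacae
  Read 'd': push. Stack: dacaed
  Read 'e': push. Stack: dacaede
Final stack: "dacaede" (length 7)

7


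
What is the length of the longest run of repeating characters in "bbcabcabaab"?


Input: "bbcabcabaab"
Scanning for longest run:
  Position 1 ('b'): continues run of 'b', length=2
  Position 2 ('c'): new char, reset run to 1
  Position 3 ('a'): new char, reset run to 1
  Position 4 ('b'): new char, reset run to 1
  Position 5 ('c'): new char, reset run to 1
  Position 6 ('a'): new char, reset run to 1
  Position 7 ('b'): new char, reset run to 1
  Position 8 ('a'): new char, reset run to 1
  Position 9 ('a'): continues run of 'a', length=2
  Position 10 ('b'): new char, reset run to 1
Longest run: 'b' with length 2

2


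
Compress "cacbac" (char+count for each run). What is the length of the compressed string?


Input: cacbac
Runs:
  'c' x 1 => "c1"
  'a' x 1 => "a1"
  'c' x 1 => "c1"
  'b' x 1 => "b1"
  'a' x 1 => "a1"
  'c' x 1 => "c1"
Compressed: "c1a1c1b1a1c1"
Compressed length: 12

12


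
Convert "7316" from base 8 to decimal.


Input: "7316" in base 8
Positional expansion:
  Digit '7' (value 7) x 8^3 = 3584
  Digit '3' (value 3) x 8^2 = 192
  Digit '1' (value 1) x 8^1 = 8
  Digit '6' (value 6) x 8^0 = 6
Sum = 3790

3790


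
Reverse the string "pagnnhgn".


Input: pagnnhgn
Reading characters right to left:
  Position 7: 'n'
  Position 6: 'g'
  Position 5: 'h'
  Position 4: 'n'
  Position 3: 'n'
  Position 2: 'g'
  Position 1: 'a'
  Position 0: 'p'
Reversed: nghnngap

nghnngap


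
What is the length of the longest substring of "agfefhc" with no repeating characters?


Input: "agfefhc"
Sliding window (track last position of each char):
  Position 0 ('a'): window [0,0] length 1 -- new best
  Position 1 ('g'): window [0,1] length 2 -- new best
  Position 2 ('f'): window [0,2] length 3 -- new best
  Position 3 ('e'): window [0,3] length 4 -- new best
  Position 4 ('f'): repeat (last at 2), move window start to 3
  Position 4 ('f'): window [3,4] length 2
  Position 5 ('h'): window [3,5] length 3
  Position 6 ('c'): window [3,6] length 4
Longest substring with no repeats: "agfe" with length 4

4


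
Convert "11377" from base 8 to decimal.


Input: "11377" in base 8
Positional expansion:
  Digit '1' (value 1) x 8^4 = 4096
  Digit '1' (value 1) x 8^3 = 512
  Digit '3' (value 3) x 8^2 = 192
  Digit '7' (value 7) x 8^1 = 56
  Digit '7' (value 7) x 8^0 = 7
Sum = 4863

4863


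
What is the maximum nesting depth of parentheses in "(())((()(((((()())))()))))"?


Input: "(())((()(((((()())))()))))"
Tracking depth:
  Position 0 '(': depth becomes 1
  Position 1 '(': depth becomes 2
  Position 2 ')': depth becomes 1
  Position 3 ')': depth becomes 0
  Position 4 '(': depth becomes 1
  Position 5 '(': depth becomes 2
  Position 6 '(': depth becomes 3
  Position 7 ')': depth becomes 2
  Position 8 '(': depth becomes 3
  Position 9 '(': depth becomes 4
  Position 10 '(': depth becomes 5
  Position 11 '(': depth becomes 6
  Position 12 '(': depth becomes 7
  Position 13 '(': depth becomes 8
  Position 14 ')': depth becomes 7
  Position 15 '(': depth becomes 8
  Position 16 ')': depth becomes 7
  Position 17 ')': depth becomes 6
  Position 18 ')': depth becomes 5
  Position 19 ')': depth becomes 4
  Position 20 '(': depth becomes 5
  Position 21 ')': depth becomes 4
  Position 22 ')': depth becomes 3
  Position 23 ')': depth becomes 2
  Position 24 ')': depth becomes 1
  Position 25 ')': depth becomes 0
Maximum depth reached: 8

8


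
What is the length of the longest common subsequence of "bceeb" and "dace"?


LCS of "bceeb" and "dace"
DP table:
           d    a    c    e
      0    0    0    0    0
  b   0    0    0    0    0
  c   0    0    0    1    1
  e   0    0    0    1    2
  e   0    0    0    1    2
  b   0    0    0    1    2
LCS length = dp[5][4] = 2

2


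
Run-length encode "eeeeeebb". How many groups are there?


Input: eeeeeebb
Scanning for consecutive runs:
  Group 1: 'e' x 6 (positions 0-5)
  Group 2: 'b' x 2 (positions 6-7)
Total groups: 2

2


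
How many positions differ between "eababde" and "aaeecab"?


Comparing "eababde" and "aaeecab" position by position:
  Position 0: 'e' vs 'a' => DIFFER
  Position 1: 'a' vs 'a' => same
  Position 2: 'b' vs 'e' => DIFFER
  Position 3: 'a' vs 'e' => DIFFER
  Position 4: 'b' vs 'c' => DIFFER
  Position 5: 'd' vs 'a' => DIFFER
  Position 6: 'e' vs 'b' => DIFFER
Positions that differ: 6

6


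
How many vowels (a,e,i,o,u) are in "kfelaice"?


Input: kfelaice
Checking each character:
  'k' at position 0: consonant
  'f' at position 1: consonant
  'e' at position 2: vowel (running total: 1)
  'l' at position 3: consonant
  'a' at position 4: vowel (running total: 2)
  'i' at position 5: vowel (running total: 3)
  'c' at position 6: consonant
  'e' at position 7: vowel (running total: 4)
Total vowels: 4

4


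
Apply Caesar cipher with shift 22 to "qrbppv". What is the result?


Caesar cipher: shift "qrbppv" by 22
  'q' (pos 16) + 22 = pos 12 = 'm'
  'r' (pos 17) + 22 = pos 13 = 'n'
  'b' (pos 1) + 22 = pos 23 = 'x'
  'p' (pos 15) + 22 = pos 11 = 'l'
  'p' (pos 15) + 22 = pos 11 = 'l'
  'v' (pos 21) + 22 = pos 17 = 'r'
Result: mnxllr

mnxllr


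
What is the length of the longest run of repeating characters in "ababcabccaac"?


Input: "ababcabccaac"
Scanning for longest run:
  Position 1 ('b'): new char, reset run to 1
  Position 2 ('a'): new char, reset run to 1
  Position 3 ('b'): new char, reset run to 1
  Position 4 ('c'): new char, reset run to 1
  Position 5 ('a'): new char, reset run to 1
  Position 6 ('b'): new char, reset run to 1
  Position 7 ('c'): new char, reset run to 1
  Position 8 ('c'): continues run of 'c', length=2
  Position 9 ('a'): new char, reset run to 1
  Position 10 ('a'): continues run of 'a', length=2
  Position 11 ('c'): new char, reset run to 1
Longest run: 'c' with length 2

2


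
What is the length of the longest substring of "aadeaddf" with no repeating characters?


Input: "aadeaddf"
Sliding window (track last position of each char):
  Position 0 ('a'): window [0,0] length 1 -- new best
  Position 1 ('a'): repeat (last at 0), move window start to 1
  Position 1 ('a'): window [1,1] length 1
  Position 2 ('d'): window [1,2] length 2 -- new best
  Position 3 ('e'): window [1,3] length 3 -- new best
  Position 4 ('a'): repeat (last at 1), move window start to 2
  Position 4 ('a'): window [2,4] length 3
  Position 5 ('d'): repeat (last at 2), move window start to 3
  Position 5 ('d'): window [3,5] length 3
  Position 6 ('d'): repeat (last at 5), move window start to 6
  Position 6 ('d'): window [6,6] length 1
  Position 7 ('f'): window [6,7] length 2
Longest substring with no repeats: "ade" with length 3

3


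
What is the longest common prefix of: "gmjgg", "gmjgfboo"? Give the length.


Words: gmjgg, gmjgfboo
  Position 0: all 'g' => match
  Position 1: all 'm' => match
  Position 2: all 'j' => match
  Position 3: all 'g' => match
  Position 4: ('g', 'f') => mismatch, stop
LCP = "gmjg" (length 4)

4


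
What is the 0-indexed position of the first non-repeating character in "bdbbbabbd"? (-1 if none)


Input: bdbbbabbd
Character frequencies:
  'a': 1
  'b': 6
  'd': 2
Scanning left to right for freq == 1:
  Position 0 ('b'): freq=6, skip
  Position 1 ('d'): freq=2, skip
  Position 2 ('b'): freq=6, skip
  Position 3 ('b'): freq=6, skip
  Position 4 ('b'): freq=6, skip
  Position 5 ('a'): unique! => answer = 5

5


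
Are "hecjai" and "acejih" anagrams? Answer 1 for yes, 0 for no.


Strings: "hecjai", "acejih"
Sorted first:  acehij
Sorted second: acehij
Sorted forms match => anagrams

1


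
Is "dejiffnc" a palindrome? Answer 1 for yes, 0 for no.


Input: dejiffnc
Reversed: cnffijed
  Compare pos 0 ('d') with pos 7 ('c'): MISMATCH
  Compare pos 1 ('e') with pos 6 ('n'): MISMATCH
  Compare pos 2 ('j') with pos 5 ('f'): MISMATCH
  Compare pos 3 ('i') with pos 4 ('f'): MISMATCH
Result: not a palindrome

0


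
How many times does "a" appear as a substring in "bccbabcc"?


Searching for "a" in "bccbabcc"
Scanning each position:
  Position 0: "b" => no
  Position 1: "c" => no
  Position 2: "c" => no
  Position 3: "b" => no
  Position 4: "a" => MATCH
  Position 5: "b" => no
  Position 6: "c" => no
  Position 7: "c" => no
Total occurrences: 1

1


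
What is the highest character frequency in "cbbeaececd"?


Input: cbbeaececd
Character counts:
  'a': 1
  'b': 2
  'c': 3
  'd': 1
  'e': 3
Maximum frequency: 3

3


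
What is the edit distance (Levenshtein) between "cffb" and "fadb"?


Computing edit distance: "cffb" -> "fadb"
DP table:
           f    a    d    b
      0    1    2    3    4
  c   1    1    2    3    4
  f   2    1    2    3    4
  f   3    2    2    3    4
  b   4    3    3    3    3
Edit distance = dp[4][4] = 3

3


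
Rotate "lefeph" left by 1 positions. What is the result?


Input: "lefeph", rotate left by 1
First 1 characters: "l"
Remaining characters: "efeph"
Concatenate remaining + first: "efeph" + "l" = "efephl"

efephl


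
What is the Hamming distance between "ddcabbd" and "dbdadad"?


Comparing "ddcabbd" and "dbdadad" position by position:
  Position 0: 'd' vs 'd' => same
  Position 1: 'd' vs 'b' => differ
  Position 2: 'c' vs 'd' => differ
  Position 3: 'a' vs 'a' => same
  Position 4: 'b' vs 'd' => differ
  Position 5: 'b' vs 'a' => differ
  Position 6: 'd' vs 'd' => same
Total differences (Hamming distance): 4

4


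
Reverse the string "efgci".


Input: efgci
Reading characters right to left:
  Position 4: 'i'
  Position 3: 'c'
  Position 2: 'g'
  Position 1: 'f'
  Position 0: 'e'
Reversed: icgfe

icgfe


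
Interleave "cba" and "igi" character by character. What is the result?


Interleaving "cba" and "igi":
  Position 0: 'c' from first, 'i' from second => "ci"
  Position 1: 'b' from first, 'g' from second => "bg"
  Position 2: 'a' from first, 'i' from second => "ai"
Result: cibgai

cibgai


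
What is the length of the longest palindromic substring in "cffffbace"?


Input: "cffffbace"
Checking substrings for palindromes:
  [1:5] "ffff" (len 4) => palindrome
  [1:4] "fff" (len 3) => palindrome
  [2:5] "fff" (len 3) => palindrome
  [1:3] "ff" (len 2) => palindrome
  [2:4] "ff" (len 2) => palindrome
  [3:5] "ff" (len 2) => palindrome
Longest palindromic substring: "ffff" with length 4

4


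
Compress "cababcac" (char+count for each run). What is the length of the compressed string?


Input: cababcac
Runs:
  'c' x 1 => "c1"
  'a' x 1 => "a1"
  'b' x 1 => "b1"
  'a' x 1 => "a1"
  'b' x 1 => "b1"
  'c' x 1 => "c1"
  'a' x 1 => "a1"
  'c' x 1 => "c1"
Compressed: "c1a1b1a1b1c1a1c1"
Compressed length: 16

16


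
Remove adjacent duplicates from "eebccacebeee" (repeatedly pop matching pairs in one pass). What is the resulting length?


Input: eebccacebeee
Stack-based adjacent duplicate removal:
  Read 'e': push. Stack: e
  Read 'e': matches stack top 'e' => pop. Stack: (empty)
  Read 'b': push. Stack: b
  Read 'c': push. Stack: bc
  Read 'c': matches stack top 'c' => pop. Stack: b
  Read 'a': push. Stack: ba
  Read 'c': push. Stack: bac
  Read 'e': push. Stack: bace
  Read 'b': push. Stack: baceb
  Read 'e': push. Stack: bacebe
  Read 'e': matches stack top 'e' => pop. Stack: baceb
  Read 'e': push. Stack: bacebe
Final stack: "bacebe" (length 6)

6


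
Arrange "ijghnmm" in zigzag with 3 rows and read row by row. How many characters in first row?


Zigzag "ijghnmm" into 3 rows:
Placing characters:
  'i' => row 0
  'j' => row 1
  'g' => row 2
  'h' => row 1
  'n' => row 0
  'm' => row 1
  'm' => row 2
Rows:
  Row 0: "in"
  Row 1: "jhm"
  Row 2: "gm"
First row length: 2

2


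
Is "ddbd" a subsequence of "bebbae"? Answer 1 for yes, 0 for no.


Check if "ddbd" is a subsequence of "bebbae"
Greedy scan:
  Position 0 ('b'): no match needed
  Position 1 ('e'): no match needed
  Position 2 ('b'): no match needed
  Position 3 ('b'): no match needed
  Position 4 ('a'): no match needed
  Position 5 ('e'): no match needed
Only matched 0/4 characters => not a subsequence

0


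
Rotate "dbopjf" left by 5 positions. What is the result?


Input: "dbopjf", rotate left by 5
First 5 characters: "dbopj"
Remaining characters: "f"
Concatenate remaining + first: "f" + "dbopj" = "fdbopj"

fdbopj


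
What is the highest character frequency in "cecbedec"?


Input: cecbedec
Character counts:
  'b': 1
  'c': 3
  'd': 1
  'e': 3
Maximum frequency: 3

3


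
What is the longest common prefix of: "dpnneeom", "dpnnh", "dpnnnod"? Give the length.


Words: dpnneeom, dpnnh, dpnnnod
  Position 0: all 'd' => match
  Position 1: all 'p' => match
  Position 2: all 'n' => match
  Position 3: all 'n' => match
  Position 4: ('e', 'h', 'n') => mismatch, stop
LCP = "dpnn" (length 4)

4


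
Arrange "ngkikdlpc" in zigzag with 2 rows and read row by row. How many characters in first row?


Zigzag "ngkikdlpc" into 2 rows:
Placing characters:
  'n' => row 0
  'g' => row 1
  'k' => row 0
  'i' => row 1
  'k' => row 0
  'd' => row 1
  'l' => row 0
  'p' => row 1
  'c' => row 0
Rows:
  Row 0: "nkklc"
  Row 1: "gidp"
First row length: 5

5


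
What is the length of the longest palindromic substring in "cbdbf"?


Input: "cbdbf"
Checking substrings for palindromes:
  [1:4] "bdb" (len 3) => palindrome
Longest palindromic substring: "bdb" with length 3

3


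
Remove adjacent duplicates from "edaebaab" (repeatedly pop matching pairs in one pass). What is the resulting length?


Input: edaebaab
Stack-based adjacent duplicate removal:
  Read 'e': push. Stack: e
  Read 'd': push. Stack: ed
  Read 'a': push. Stack: eda
  Read 'e': push. Stack: edae
  Read 'b': push. Stack: edaeb
  Read 'a': push. Stack: edaeba
  Read 'a': matches stack top 'a' => pop. Stack: edaeb
  Read 'b': matches stack top 'b' => pop. Stack: edae
Final stack: "edae" (length 4)

4


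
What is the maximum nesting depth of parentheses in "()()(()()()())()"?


Input: "()()(()()()())()"
Tracking depth:
  Position 0 '(': depth becomes 1
  Position 1 ')': depth becomes 0
  Position 2 '(': depth becomes 1
  Position 3 ')': depth becomes 0
  Position 4 '(': depth becomes 1
  Position 5 '(': depth becomes 2
  Position 6 ')': depth becomes 1
  Position 7 '(': depth becomes 2
  Position 8 ')': depth becomes 1
  Position 9 '(': depth becomes 2
  Position 10 ')': depth becomes 1
  Position 11 '(': depth becomes 2
  Position 12 ')': depth becomes 1
  Position 13 ')': depth becomes 0
  Position 14 '(': depth becomes 1
  Position 15 ')': depth becomes 0
Maximum depth reached: 2

2


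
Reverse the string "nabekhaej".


Input: nabekhaej
Reading characters right to left:
  Position 8: 'j'
  Position 7: 'e'
  Position 6: 'a'
  Position 5: 'h'
  Position 4: 'k'
  Position 3: 'e'
  Position 2: 'b'
  Position 1: 'a'
  Position 0: 'n'
Reversed: jeahkeban

jeahkeban


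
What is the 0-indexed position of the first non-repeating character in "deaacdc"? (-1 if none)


Input: deaacdc
Character frequencies:
  'a': 2
  'c': 2
  'd': 2
  'e': 1
Scanning left to right for freq == 1:
  Position 0 ('d'): freq=2, skip
  Position 1 ('e'): unique! => answer = 1

1


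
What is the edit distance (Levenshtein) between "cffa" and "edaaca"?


Computing edit distance: "cffa" -> "edaaca"
DP table:
           e    d    a    a    c    a
      0    1    2    3    4    5    6
  c   1    1    2    3    4    4    5
  f   2    2    2    3    4    5    5
  f   3    3    3    3    4    5    6
  a   4    4    4    3    3    4    5
Edit distance = dp[4][6] = 5

5


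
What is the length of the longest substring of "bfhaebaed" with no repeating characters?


Input: "bfhaebaed"
Sliding window (track last position of each char):
  Position 0 ('b'): window [0,0] length 1 -- new best
  Position 1 ('f'): window [0,1] length 2 -- new best
  Position 2 ('h'): window [0,2] length 3 -- new best
  Position 3 ('a'): window [0,3] length 4 -- new best
  Position 4 ('e'): window [0,4] length 5 -- new best
  Position 5 ('b'): repeat (last at 0), move window start to 1
  Position 5 ('b'): window [1,5] length 5
  Position 6 ('a'): repeat (last at 3), move window start to 4
  Position 6 ('a'): window [4,6] length 3
  Position 7 ('e'): repeat (last at 4), move window start to 5
  Position 7 ('e'): window [5,7] length 3
  Position 8 ('d'): window [5,8] length 4
Longest substring with no repeats: "bfhae" with length 5

5


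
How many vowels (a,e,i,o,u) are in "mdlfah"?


Input: mdlfah
Checking each character:
  'm' at position 0: consonant
  'd' at position 1: consonant
  'l' at position 2: consonant
  'f' at position 3: consonant
  'a' at position 4: vowel (running total: 1)
  'h' at position 5: consonant
Total vowels: 1

1


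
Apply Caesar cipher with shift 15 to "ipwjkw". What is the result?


Caesar cipher: shift "ipwjkw" by 15
  'i' (pos 8) + 15 = pos 23 = 'x'
  'p' (pos 15) + 15 = pos 4 = 'e'
  'w' (pos 22) + 15 = pos 11 = 'l'
  'j' (pos 9) + 15 = pos 24 = 'y'
  'k' (pos 10) + 15 = pos 25 = 'z'
  'w' (pos 22) + 15 = pos 11 = 'l'
Result: xelyzl

xelyzl


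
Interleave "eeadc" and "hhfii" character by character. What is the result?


Interleaving "eeadc" and "hhfii":
  Position 0: 'e' from first, 'h' from second => "eh"
  Position 1: 'e' from first, 'h' from second => "eh"
  Position 2: 'a' from first, 'f' from second => "af"
  Position 3: 'd' from first, 'i' from second => "di"
  Position 4: 'c' from first, 'i' from second => "ci"
Result: ehehafdici

ehehafdici


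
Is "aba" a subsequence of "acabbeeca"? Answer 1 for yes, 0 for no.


Check if "aba" is a subsequence of "acabbeeca"
Greedy scan:
  Position 0 ('a'): matches sub[0] = 'a'
  Position 1 ('c'): no match needed
  Position 2 ('a'): no match needed
  Position 3 ('b'): matches sub[1] = 'b'
  Position 4 ('b'): no match needed
  Position 5 ('e'): no match needed
  Position 6 ('e'): no match needed
  Position 7 ('c'): no match needed
  Position 8 ('a'): matches sub[2] = 'a'
All 3 characters matched => is a subsequence

1


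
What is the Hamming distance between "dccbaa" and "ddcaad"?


Comparing "dccbaa" and "ddcaad" position by position:
  Position 0: 'd' vs 'd' => same
  Position 1: 'c' vs 'd' => differ
  Position 2: 'c' vs 'c' => same
  Position 3: 'b' vs 'a' => differ
  Position 4: 'a' vs 'a' => same
  Position 5: 'a' vs 'd' => differ
Total differences (Hamming distance): 3

3


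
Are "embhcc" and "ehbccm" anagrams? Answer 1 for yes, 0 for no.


Strings: "embhcc", "ehbccm"
Sorted first:  bccehm
Sorted second: bccehm
Sorted forms match => anagrams

1


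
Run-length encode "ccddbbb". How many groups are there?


Input: ccddbbb
Scanning for consecutive runs:
  Group 1: 'c' x 2 (positions 0-1)
  Group 2: 'd' x 2 (positions 2-3)
  Group 3: 'b' x 3 (positions 4-6)
Total groups: 3

3


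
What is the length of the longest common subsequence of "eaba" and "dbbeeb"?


LCS of "eaba" and "dbbeeb"
DP table:
           d    b    b    e    e    b
      0    0    0    0    0    0    0
  e   0    0    0    0    1    1    1
  a   0    0    0    0    1    1    1
  b   0    0    1    1    1    1    2
  a   0    0    1    1    1    1    2
LCS length = dp[4][6] = 2

2


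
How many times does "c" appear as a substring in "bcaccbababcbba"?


Searching for "c" in "bcaccbababcbba"
Scanning each position:
  Position 0: "b" => no
  Position 1: "c" => MATCH
  Position 2: "a" => no
  Position 3: "c" => MATCH
  Position 4: "c" => MATCH
  Position 5: "b" => no
  Position 6: "a" => no
  Position 7: "b" => no
  Position 8: "a" => no
  Position 9: "b" => no
  Position 10: "c" => MATCH
  Position 11: "b" => no
  Position 12: "b" => no
  Position 13: "a" => no
Total occurrences: 4

4


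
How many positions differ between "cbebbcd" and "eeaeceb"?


Comparing "cbebbcd" and "eeaeceb" position by position:
  Position 0: 'c' vs 'e' => DIFFER
  Position 1: 'b' vs 'e' => DIFFER
  Position 2: 'e' vs 'a' => DIFFER
  Position 3: 'b' vs 'e' => DIFFER
  Position 4: 'b' vs 'c' => DIFFER
  Position 5: 'c' vs 'e' => DIFFER
  Position 6: 'd' vs 'b' => DIFFER
Positions that differ: 7

7


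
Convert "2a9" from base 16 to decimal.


Input: "2a9" in base 16
Positional expansion:
  Digit '2' (value 2) x 16^2 = 512
  Digit 'a' (value 10) x 16^1 = 160
  Digit '9' (value 9) x 16^0 = 9
Sum = 681

681


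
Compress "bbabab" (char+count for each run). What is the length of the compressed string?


Input: bbabab
Runs:
  'b' x 2 => "b2"
  'a' x 1 => "a1"
  'b' x 1 => "b1"
  'a' x 1 => "a1"
  'b' x 1 => "b1"
Compressed: "b2a1b1a1b1"
Compressed length: 10

10


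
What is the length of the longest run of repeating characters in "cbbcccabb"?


Input: "cbbcccabb"
Scanning for longest run:
  Position 1 ('b'): new char, reset run to 1
  Position 2 ('b'): continues run of 'b', length=2
  Position 3 ('c'): new char, reset run to 1
  Position 4 ('c'): continues run of 'c', length=2
  Position 5 ('c'): continues run of 'c', length=3
  Position 6 ('a'): new char, reset run to 1
  Position 7 ('b'): new char, reset run to 1
  Position 8 ('b'): continues run of 'b', length=2
Longest run: 'c' with length 3

3


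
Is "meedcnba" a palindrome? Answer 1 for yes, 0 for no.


Input: meedcnba
Reversed: abncdeem
  Compare pos 0 ('m') with pos 7 ('a'): MISMATCH
  Compare pos 1 ('e') with pos 6 ('b'): MISMATCH
  Compare pos 2 ('e') with pos 5 ('n'): MISMATCH
  Compare pos 3 ('d') with pos 4 ('c'): MISMATCH
Result: not a palindrome

0


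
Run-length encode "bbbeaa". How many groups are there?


Input: bbbeaa
Scanning for consecutive runs:
  Group 1: 'b' x 3 (positions 0-2)
  Group 2: 'e' x 1 (positions 3-3)
  Group 3: 'a' x 2 (positions 4-5)
Total groups: 3

3


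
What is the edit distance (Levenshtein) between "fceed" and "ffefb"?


Computing edit distance: "fceed" -> "ffefb"
DP table:
           f    f    e    f    b
      0    1    2    3    4    5
  f   1    0    1    2    3    4
  c   2    1    1    2    3    4
  e   3    2    2    1    2    3
  e   4    3    3    2    2    3
  d   5    4    4    3    3    3
Edit distance = dp[5][5] = 3

3


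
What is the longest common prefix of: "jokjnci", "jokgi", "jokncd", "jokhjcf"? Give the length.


Words: jokjnci, jokgi, jokncd, jokhjcf
  Position 0: all 'j' => match
  Position 1: all 'o' => match
  Position 2: all 'k' => match
  Position 3: ('j', 'g', 'n', 'h') => mismatch, stop
LCP = "jok" (length 3)

3


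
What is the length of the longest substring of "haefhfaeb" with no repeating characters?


Input: "haefhfaeb"
Sliding window (track last position of each char):
  Position 0 ('h'): window [0,0] length 1 -- new best
  Position 1 ('a'): window [0,1] length 2 -- new best
  Position 2 ('e'): window [0,2] length 3 -- new best
  Position 3 ('f'): window [0,3] length 4 -- new best
  Position 4 ('h'): repeat (last at 0), move window start to 1
  Position 4 ('h'): window [1,4] length 4
  Position 5 ('f'): repeat (last at 3), move window start to 4
  Position 5 ('f'): window [4,5] length 2
  Position 6 ('a'): window [4,6] length 3
  Position 7 ('e'): window [4,7] length 4
  Position 8 ('b'): window [4,8] length 5 -- new best
Longest substring with no repeats: "hfaeb" with length 5

5


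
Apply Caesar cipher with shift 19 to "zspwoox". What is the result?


Caesar cipher: shift "zspwoox" by 19
  'z' (pos 25) + 19 = pos 18 = 's'
  's' (pos 18) + 19 = pos 11 = 'l'
  'p' (pos 15) + 19 = pos 8 = 'i'
  'w' (pos 22) + 19 = pos 15 = 'p'
  'o' (pos 14) + 19 = pos 7 = 'h'
  'o' (pos 14) + 19 = pos 7 = 'h'
  'x' (pos 23) + 19 = pos 16 = 'q'
Result: sliphhq

sliphhq


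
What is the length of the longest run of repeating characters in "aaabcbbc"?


Input: "aaabcbbc"
Scanning for longest run:
  Position 1 ('a'): continues run of 'a', length=2
  Position 2 ('a'): continues run of 'a', length=3
  Position 3 ('b'): new char, reset run to 1
  Position 4 ('c'): new char, reset run to 1
  Position 5 ('b'): new char, reset run to 1
  Position 6 ('b'): continues run of 'b', length=2
  Position 7 ('c'): new char, reset run to 1
Longest run: 'a' with length 3

3


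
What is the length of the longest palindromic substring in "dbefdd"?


Input: "dbefdd"
Checking substrings for palindromes:
  [4:6] "dd" (len 2) => palindrome
Longest palindromic substring: "dd" with length 2

2


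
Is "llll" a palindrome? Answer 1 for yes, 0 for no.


Input: llll
Reversed: llll
  Compare pos 0 ('l') with pos 3 ('l'): match
  Compare pos 1 ('l') with pos 2 ('l'): match
Result: palindrome

1


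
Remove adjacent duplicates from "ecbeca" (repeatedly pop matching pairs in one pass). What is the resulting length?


Input: ecbeca
Stack-based adjacent duplicate removal:
  Read 'e': push. Stack: e
  Read 'c': push. Stack: ec
  Read 'b': push. Stack: ecb
  Read 'e': push. Stack: ecbe
  Read 'c': push. Stack: ecbec
  Read 'a': push. Stack: ecbeca
Final stack: "ecbeca" (length 6)

6


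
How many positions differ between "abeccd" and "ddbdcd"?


Comparing "abeccd" and "ddbdcd" position by position:
  Position 0: 'a' vs 'd' => DIFFER
  Position 1: 'b' vs 'd' => DIFFER
  Position 2: 'e' vs 'b' => DIFFER
  Position 3: 'c' vs 'd' => DIFFER
  Position 4: 'c' vs 'c' => same
  Position 5: 'd' vs 'd' => same
Positions that differ: 4

4


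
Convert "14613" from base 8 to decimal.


Input: "14613" in base 8
Positional expansion:
  Digit '1' (value 1) x 8^4 = 4096
  Digit '4' (value 4) x 8^3 = 2048
  Digit '6' (value 6) x 8^2 = 384
  Digit '1' (value 1) x 8^1 = 8
  Digit '3' (value 3) x 8^0 = 3
Sum = 6539

6539


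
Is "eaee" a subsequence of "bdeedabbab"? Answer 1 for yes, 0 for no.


Check if "eaee" is a subsequence of "bdeedabbab"
Greedy scan:
  Position 0 ('b'): no match needed
  Position 1 ('d'): no match needed
  Position 2 ('e'): matches sub[0] = 'e'
  Position 3 ('e'): no match needed
  Position 4 ('d'): no match needed
  Position 5 ('a'): matches sub[1] = 'a'
  Position 6 ('b'): no match needed
  Position 7 ('b'): no match needed
  Position 8 ('a'): no match needed
  Position 9 ('b'): no match needed
Only matched 2/4 characters => not a subsequence

0


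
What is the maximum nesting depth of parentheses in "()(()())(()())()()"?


Input: "()(()())(()())()()"
Tracking depth:
  Position 0 '(': depth becomes 1
  Position 1 ')': depth becomes 0
  Position 2 '(': depth becomes 1
  Position 3 '(': depth becomes 2
  Position 4 ')': depth becomes 1
  Position 5 '(': depth becomes 2
  Position 6 ')': depth becomes 1
  Position 7 ')': depth becomes 0
  Position 8 '(': depth becomes 1
  Position 9 '(': depth becomes 2
  Position 10 ')': depth becomes 1
  Position 11 '(': depth becomes 2
  Position 12 ')': depth becomes 1
  Position 13 ')': depth becomes 0
  Position 14 '(': depth becomes 1
  Position 15 ')': depth becomes 0
  Position 16 '(': depth becomes 1
  Position 17 ')': depth becomes 0
Maximum depth reached: 2

2


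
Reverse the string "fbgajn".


Input: fbgajn
Reading characters right to left:
  Position 5: 'n'
  Position 4: 'j'
  Position 3: 'a'
  Position 2: 'g'
  Position 1: 'b'
  Position 0: 'f'
Reversed: njagbf

njagbf


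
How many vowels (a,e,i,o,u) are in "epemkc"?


Input: epemkc
Checking each character:
  'e' at position 0: vowel (running total: 1)
  'p' at position 1: consonant
  'e' at position 2: vowel (running total: 2)
  'm' at position 3: consonant
  'k' at position 4: consonant
  'c' at position 5: consonant
Total vowels: 2

2


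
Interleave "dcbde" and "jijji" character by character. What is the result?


Interleaving "dcbde" and "jijji":
  Position 0: 'd' from first, 'j' from second => "dj"
  Position 1: 'c' from first, 'i' from second => "ci"
  Position 2: 'b' from first, 'j' from second => "bj"
  Position 3: 'd' from first, 'j' from second => "dj"
  Position 4: 'e' from first, 'i' from second => "ei"
Result: djcibjdjei

djcibjdjei


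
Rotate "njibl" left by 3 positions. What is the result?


Input: "njibl", rotate left by 3
First 3 characters: "nji"
Remaining characters: "bl"
Concatenate remaining + first: "bl" + "nji" = "blnji"

blnji


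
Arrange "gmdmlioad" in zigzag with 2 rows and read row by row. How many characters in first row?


Zigzag "gmdmlioad" into 2 rows:
Placing characters:
  'g' => row 0
  'm' => row 1
  'd' => row 0
  'm' => row 1
  'l' => row 0
  'i' => row 1
  'o' => row 0
  'a' => row 1
  'd' => row 0
Rows:
  Row 0: "gdlod"
  Row 1: "mmia"
First row length: 5

5


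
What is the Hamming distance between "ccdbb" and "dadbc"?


Comparing "ccdbb" and "dadbc" position by position:
  Position 0: 'c' vs 'd' => differ
  Position 1: 'c' vs 'a' => differ
  Position 2: 'd' vs 'd' => same
  Position 3: 'b' vs 'b' => same
  Position 4: 'b' vs 'c' => differ
Total differences (Hamming distance): 3

3


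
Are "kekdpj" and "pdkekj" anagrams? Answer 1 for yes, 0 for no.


Strings: "kekdpj", "pdkekj"
Sorted first:  dejkkp
Sorted second: dejkkp
Sorted forms match => anagrams

1


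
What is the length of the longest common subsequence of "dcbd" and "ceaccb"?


LCS of "dcbd" and "ceaccb"
DP table:
           c    e    a    c    c    b
      0    0    0    0    0    0    0
  d   0    0    0    0    0    0    0
  c   0    1    1    1    1    1    1
  b   0    1    1    1    1    1    2
  d   0    1    1    1    1    1    2
LCS length = dp[4][6] = 2

2


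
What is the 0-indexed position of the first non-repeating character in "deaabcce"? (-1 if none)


Input: deaabcce
Character frequencies:
  'a': 2
  'b': 1
  'c': 2
  'd': 1
  'e': 2
Scanning left to right for freq == 1:
  Position 0 ('d'): unique! => answer = 0

0


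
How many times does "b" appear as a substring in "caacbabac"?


Searching for "b" in "caacbabac"
Scanning each position:
  Position 0: "c" => no
  Position 1: "a" => no
  Position 2: "a" => no
  Position 3: "c" => no
  Position 4: "b" => MATCH
  Position 5: "a" => no
  Position 6: "b" => MATCH
  Position 7: "a" => no
  Position 8: "c" => no
Total occurrences: 2

2


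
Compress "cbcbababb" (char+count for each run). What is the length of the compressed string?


Input: cbcbababb
Runs:
  'c' x 1 => "c1"
  'b' x 1 => "b1"
  'c' x 1 => "c1"
  'b' x 1 => "b1"
  'a' x 1 => "a1"
  'b' x 1 => "b1"
  'a' x 1 => "a1"
  'b' x 2 => "b2"
Compressed: "c1b1c1b1a1b1a1b2"
Compressed length: 16

16


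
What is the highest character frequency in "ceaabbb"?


Input: ceaabbb
Character counts:
  'a': 2
  'b': 3
  'c': 1
  'e': 1
Maximum frequency: 3

3


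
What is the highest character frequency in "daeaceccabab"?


Input: daeaceccabab
Character counts:
  'a': 4
  'b': 2
  'c': 3
  'd': 1
  'e': 2
Maximum frequency: 4

4


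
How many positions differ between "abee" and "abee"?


Comparing "abee" and "abee" position by position:
  Position 0: 'a' vs 'a' => same
  Position 1: 'b' vs 'b' => same
  Position 2: 'e' vs 'e' => same
  Position 3: 'e' vs 'e' => same
Positions that differ: 0

0


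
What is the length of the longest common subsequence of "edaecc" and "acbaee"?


LCS of "edaecc" and "acbaee"
DP table:
           a    c    b    a    e    e
      0    0    0    0    0    0    0
  e   0    0    0    0    0    1    1
  d   0    0    0    0    0    1    1
  a   0    1    1    1    1    1    1
  e   0    1    1    1    1    2    2
  c   0    1    2    2    2    2    2
  c   0    1    2    2    2    2    2
LCS length = dp[6][6] = 2

2


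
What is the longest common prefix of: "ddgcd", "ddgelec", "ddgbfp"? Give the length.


Words: ddgcd, ddgelec, ddgbfp
  Position 0: all 'd' => match
  Position 1: all 'd' => match
  Position 2: all 'g' => match
  Position 3: ('c', 'e', 'b') => mismatch, stop
LCP = "ddg" (length 3)

3


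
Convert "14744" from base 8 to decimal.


Input: "14744" in base 8
Positional expansion:
  Digit '1' (value 1) x 8^4 = 4096
  Digit '4' (value 4) x 8^3 = 2048
  Digit '7' (value 7) x 8^2 = 448
  Digit '4' (value 4) x 8^1 = 32
  Digit '4' (value 4) x 8^0 = 4
Sum = 6628

6628


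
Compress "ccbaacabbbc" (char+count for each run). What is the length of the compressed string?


Input: ccbaacabbbc
Runs:
  'c' x 2 => "c2"
  'b' x 1 => "b1"
  'a' x 2 => "a2"
  'c' x 1 => "c1"
  'a' x 1 => "a1"
  'b' x 3 => "b3"
  'c' x 1 => "c1"
Compressed: "c2b1a2c1a1b3c1"
Compressed length: 14

14


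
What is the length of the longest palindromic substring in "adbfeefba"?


Input: "adbfeefba"
Checking substrings for palindromes:
  [2:8] "bfeefb" (len 6) => palindrome
  [3:7] "feef" (len 4) => palindrome
  [4:6] "ee" (len 2) => palindrome
Longest palindromic substring: "bfeefb" with length 6

6


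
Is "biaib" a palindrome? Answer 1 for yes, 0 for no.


Input: biaib
Reversed: biaib
  Compare pos 0 ('b') with pos 4 ('b'): match
  Compare pos 1 ('i') with pos 3 ('i'): match
Result: palindrome

1


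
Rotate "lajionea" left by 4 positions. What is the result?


Input: "lajionea", rotate left by 4
First 4 characters: "laji"
Remaining characters: "onea"
Concatenate remaining + first: "onea" + "laji" = "onealaji"

onealaji


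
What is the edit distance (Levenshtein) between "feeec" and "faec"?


Computing edit distance: "feeec" -> "faec"
DP table:
           f    a    e    c
      0    1    2    3    4
  f   1    0    1    2    3
  e   2    1    1    1    2
  e   3    2    2    1    2
  e   4    3    3    2    2
  c   5    4    4    3    2
Edit distance = dp[5][4] = 2

2


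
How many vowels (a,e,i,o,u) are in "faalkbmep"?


Input: faalkbmep
Checking each character:
  'f' at position 0: consonant
  'a' at position 1: vowel (running total: 1)
  'a' at position 2: vowel (running total: 2)
  'l' at position 3: consonant
  'k' at position 4: consonant
  'b' at position 5: consonant
  'm' at position 6: consonant
  'e' at position 7: vowel (running total: 3)
  'p' at position 8: consonant
Total vowels: 3

3


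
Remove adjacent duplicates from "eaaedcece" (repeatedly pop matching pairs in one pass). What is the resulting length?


Input: eaaedcece
Stack-based adjacent duplicate removal:
  Read 'e': push. Stack: e
  Read 'a': push. Stack: ea
  Read 'a': matches stack top 'a' => pop. Stack: e
  Read 'e': matches stack top 'e' => pop. Stack: (empty)
  Read 'd': push. Stack: d
  Read 'c': push. Stack: dc
  Read 'e': push. Stack: dce
  Read 'c': push. Stack: dcec
  Read 'e': push. Stack: dcece
Final stack: "dcece" (length 5)

5


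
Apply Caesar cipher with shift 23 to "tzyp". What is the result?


Caesar cipher: shift "tzyp" by 23
  't' (pos 19) + 23 = pos 16 = 'q'
  'z' (pos 25) + 23 = pos 22 = 'w'
  'y' (pos 24) + 23 = pos 21 = 'v'
  'p' (pos 15) + 23 = pos 12 = 'm'
Result: qwvm

qwvm


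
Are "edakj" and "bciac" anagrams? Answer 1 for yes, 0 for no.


Strings: "edakj", "bciac"
Sorted first:  adejk
Sorted second: abcci
Differ at position 1: 'd' vs 'b' => not anagrams

0


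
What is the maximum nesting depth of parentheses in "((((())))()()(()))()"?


Input: "((((())))()()(()))()"
Tracking depth:
  Position 0 '(': depth becomes 1
  Position 1 '(': depth becomes 2
  Position 2 '(': depth becomes 3
  Position 3 '(': depth becomes 4
  Position 4 '(': depth becomes 5
  Position 5 ')': depth becomes 4
  Position 6 ')': depth becomes 3
  Position 7 ')': depth becomes 2
  Position 8 ')': depth becomes 1
  Position 9 '(': depth becomes 2
  Position 10 ')': depth becomes 1
  Position 11 '(': depth becomes 2
  Position 12 ')': depth becomes 1
  Position 13 '(': depth becomes 2
  Position 14 '(': depth becomes 3
  Position 15 ')': depth becomes 2
  Position 16 ')': depth becomes 1
  Position 17 ')': depth becomes 0
  Position 18 '(': depth becomes 1
  Position 19 ')': depth becomes 0
Maximum depth reached: 5

5
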